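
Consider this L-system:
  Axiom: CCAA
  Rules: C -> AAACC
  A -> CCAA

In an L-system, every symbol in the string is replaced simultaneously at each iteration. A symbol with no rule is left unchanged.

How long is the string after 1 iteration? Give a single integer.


Answer: 18

Derivation:
Step 0: length = 4
Step 1: length = 18


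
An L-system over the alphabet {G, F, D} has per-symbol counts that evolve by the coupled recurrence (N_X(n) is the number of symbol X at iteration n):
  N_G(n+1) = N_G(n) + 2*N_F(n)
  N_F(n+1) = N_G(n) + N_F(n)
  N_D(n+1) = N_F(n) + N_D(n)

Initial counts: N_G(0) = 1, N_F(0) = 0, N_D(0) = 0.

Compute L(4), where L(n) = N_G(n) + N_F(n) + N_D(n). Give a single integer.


Answer: 37

Derivation:
Step 0: N_G=1, N_F=0, N_D=0, L=1
Step 1: N_G=1, N_F=1, N_D=0, L=2
Step 2: N_G=3, N_F=2, N_D=1, L=6
Step 3: N_G=7, N_F=5, N_D=3, L=15
Step 4: N_G=17, N_F=12, N_D=8, L=37


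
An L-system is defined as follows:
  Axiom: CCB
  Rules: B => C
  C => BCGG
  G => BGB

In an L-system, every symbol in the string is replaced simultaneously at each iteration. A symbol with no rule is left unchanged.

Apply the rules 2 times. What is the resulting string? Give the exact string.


Answer: CBCGGBGBBGBCBCGGBGBBGBBCGG

Derivation:
Step 0: CCB
Step 1: BCGGBCGGC
Step 2: CBCGGBGBBGBCBCGGBGBBGBBCGG


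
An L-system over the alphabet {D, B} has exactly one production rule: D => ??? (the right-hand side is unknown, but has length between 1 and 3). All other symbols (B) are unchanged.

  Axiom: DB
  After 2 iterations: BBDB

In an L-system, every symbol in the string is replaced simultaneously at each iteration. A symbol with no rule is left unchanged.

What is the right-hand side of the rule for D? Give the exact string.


Trying D => BD:
  Step 0: DB
  Step 1: BDB
  Step 2: BBDB
Matches the given result.

Answer: BD


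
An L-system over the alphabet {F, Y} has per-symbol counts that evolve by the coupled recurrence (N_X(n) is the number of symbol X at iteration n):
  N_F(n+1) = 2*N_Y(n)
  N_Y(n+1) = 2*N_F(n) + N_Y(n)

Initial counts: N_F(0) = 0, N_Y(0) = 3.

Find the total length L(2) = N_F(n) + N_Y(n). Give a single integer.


Answer: 21

Derivation:
Step 0: N_F=0, N_Y=3, L=3
Step 1: N_F=6, N_Y=3, L=9
Step 2: N_F=6, N_Y=15, L=21


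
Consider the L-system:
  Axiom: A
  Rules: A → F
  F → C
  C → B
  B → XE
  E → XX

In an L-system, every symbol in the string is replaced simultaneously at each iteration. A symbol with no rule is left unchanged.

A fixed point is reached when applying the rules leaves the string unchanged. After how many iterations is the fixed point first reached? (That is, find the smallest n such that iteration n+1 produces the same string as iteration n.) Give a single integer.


Answer: 5

Derivation:
Step 0: A
Step 1: F
Step 2: C
Step 3: B
Step 4: XE
Step 5: XXX
Step 6: XXX  (unchanged — fixed point at step 5)


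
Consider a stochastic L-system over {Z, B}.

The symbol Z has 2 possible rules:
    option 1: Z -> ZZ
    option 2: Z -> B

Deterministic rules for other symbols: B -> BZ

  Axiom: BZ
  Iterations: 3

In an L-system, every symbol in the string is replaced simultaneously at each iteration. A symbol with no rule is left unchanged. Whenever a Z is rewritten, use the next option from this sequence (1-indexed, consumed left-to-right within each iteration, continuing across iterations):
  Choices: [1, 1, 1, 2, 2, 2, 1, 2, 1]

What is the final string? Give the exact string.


Answer: BZBBZZBZZBZ

Derivation:
Step 0: BZ
Step 1: BZZZ  (used choices [1])
Step 2: BZZZZZB  (used choices [1, 1, 2])
Step 3: BZBBZZBZZBZ  (used choices [2, 2, 1, 2, 1])


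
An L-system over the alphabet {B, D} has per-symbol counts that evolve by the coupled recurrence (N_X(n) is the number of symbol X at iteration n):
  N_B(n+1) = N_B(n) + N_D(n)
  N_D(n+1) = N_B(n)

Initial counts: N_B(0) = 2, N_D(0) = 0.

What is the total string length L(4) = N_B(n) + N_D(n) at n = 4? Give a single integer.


Step 0: N_B=2, N_D=0, L=2
Step 1: N_B=2, N_D=2, L=4
Step 2: N_B=4, N_D=2, L=6
Step 3: N_B=6, N_D=4, L=10
Step 4: N_B=10, N_D=6, L=16

Answer: 16


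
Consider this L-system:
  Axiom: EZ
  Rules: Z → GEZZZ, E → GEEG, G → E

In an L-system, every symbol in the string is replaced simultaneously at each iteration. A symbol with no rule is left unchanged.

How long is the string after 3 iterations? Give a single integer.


Step 0: length = 2
Step 1: length = 9
Step 2: length = 30
Step 3: length = 102

Answer: 102


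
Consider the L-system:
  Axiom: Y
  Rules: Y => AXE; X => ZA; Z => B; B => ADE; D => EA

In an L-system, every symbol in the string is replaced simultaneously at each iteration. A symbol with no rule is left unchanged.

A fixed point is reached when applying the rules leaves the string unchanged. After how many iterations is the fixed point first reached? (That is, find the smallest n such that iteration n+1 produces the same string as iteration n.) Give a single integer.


Answer: 5

Derivation:
Step 0: Y
Step 1: AXE
Step 2: AZAE
Step 3: ABAE
Step 4: AADEAE
Step 5: AAEAEAE
Step 6: AAEAEAE  (unchanged — fixed point at step 5)


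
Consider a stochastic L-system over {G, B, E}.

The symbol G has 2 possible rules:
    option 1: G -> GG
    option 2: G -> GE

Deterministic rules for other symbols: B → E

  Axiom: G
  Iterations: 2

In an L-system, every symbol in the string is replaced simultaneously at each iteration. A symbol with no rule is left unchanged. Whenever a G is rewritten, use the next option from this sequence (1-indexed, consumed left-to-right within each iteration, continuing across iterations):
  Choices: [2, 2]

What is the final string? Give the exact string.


Step 0: G
Step 1: GE  (used choices [2])
Step 2: GEE  (used choices [2])

Answer: GEE


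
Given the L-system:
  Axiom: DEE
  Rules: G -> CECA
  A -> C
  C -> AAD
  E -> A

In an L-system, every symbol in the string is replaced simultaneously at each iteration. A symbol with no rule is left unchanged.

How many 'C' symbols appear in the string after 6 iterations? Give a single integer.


Step 0: DEE  (0 'C')
Step 1: DAA  (0 'C')
Step 2: DCC  (2 'C')
Step 3: DAADAAD  (0 'C')
Step 4: DCCDCCD  (4 'C')
Step 5: DAADAADDAADAADD  (0 'C')
Step 6: DCCDCCDDCCDCCDD  (8 'C')

Answer: 8


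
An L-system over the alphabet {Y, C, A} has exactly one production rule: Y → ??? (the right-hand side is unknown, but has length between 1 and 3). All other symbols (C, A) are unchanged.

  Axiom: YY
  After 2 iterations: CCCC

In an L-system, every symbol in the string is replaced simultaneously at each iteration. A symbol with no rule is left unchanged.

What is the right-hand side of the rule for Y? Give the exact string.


Answer: CC

Derivation:
Trying Y → CC:
  Step 0: YY
  Step 1: CCCC
  Step 2: CCCC
Matches the given result.


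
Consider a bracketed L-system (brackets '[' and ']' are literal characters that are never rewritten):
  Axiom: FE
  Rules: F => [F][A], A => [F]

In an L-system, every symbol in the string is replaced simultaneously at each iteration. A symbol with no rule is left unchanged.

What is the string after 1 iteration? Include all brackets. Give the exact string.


Step 0: FE
Step 1: [F][A]E

Answer: [F][A]E


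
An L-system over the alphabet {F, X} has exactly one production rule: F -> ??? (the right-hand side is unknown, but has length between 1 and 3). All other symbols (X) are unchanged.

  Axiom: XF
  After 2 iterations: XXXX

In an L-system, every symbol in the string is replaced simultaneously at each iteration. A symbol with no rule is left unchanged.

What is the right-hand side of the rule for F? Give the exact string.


Trying F -> XXX:
  Step 0: XF
  Step 1: XXXX
  Step 2: XXXX
Matches the given result.

Answer: XXX


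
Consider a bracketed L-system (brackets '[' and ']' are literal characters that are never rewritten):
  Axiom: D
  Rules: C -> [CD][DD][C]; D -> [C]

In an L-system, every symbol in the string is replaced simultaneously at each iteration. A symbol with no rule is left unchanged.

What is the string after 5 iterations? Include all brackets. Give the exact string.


Step 0: D
Step 1: [C]
Step 2: [[CD][DD][C]]
Step 3: [[[CD][DD][C][C]][[C][C]][[CD][DD][C]]]
Step 4: [[[[CD][DD][C][C]][[C][C]][[CD][DD][C]][[CD][DD][C]]][[[CD][DD][C]][[CD][DD][C]]][[[CD][DD][C][C]][[C][C]][[CD][DD][C]]]]
Step 5: [[[[[CD][DD][C][C]][[C][C]][[CD][DD][C]][[CD][DD][C]]][[[CD][DD][C]][[CD][DD][C]]][[[CD][DD][C][C]][[C][C]][[CD][DD][C]]][[[CD][DD][C][C]][[C][C]][[CD][DD][C]]]][[[[CD][DD][C][C]][[C][C]][[CD][DD][C]]][[[CD][DD][C][C]][[C][C]][[CD][DD][C]]]][[[[CD][DD][C][C]][[C][C]][[CD][DD][C]][[CD][DD][C]]][[[CD][DD][C]][[CD][DD][C]]][[[CD][DD][C][C]][[C][C]][[CD][DD][C]]]]]

Answer: [[[[[CD][DD][C][C]][[C][C]][[CD][DD][C]][[CD][DD][C]]][[[CD][DD][C]][[CD][DD][C]]][[[CD][DD][C][C]][[C][C]][[CD][DD][C]]][[[CD][DD][C][C]][[C][C]][[CD][DD][C]]]][[[[CD][DD][C][C]][[C][C]][[CD][DD][C]]][[[CD][DD][C][C]][[C][C]][[CD][DD][C]]]][[[[CD][DD][C][C]][[C][C]][[CD][DD][C]][[CD][DD][C]]][[[CD][DD][C]][[CD][DD][C]]][[[CD][DD][C][C]][[C][C]][[CD][DD][C]]]]]


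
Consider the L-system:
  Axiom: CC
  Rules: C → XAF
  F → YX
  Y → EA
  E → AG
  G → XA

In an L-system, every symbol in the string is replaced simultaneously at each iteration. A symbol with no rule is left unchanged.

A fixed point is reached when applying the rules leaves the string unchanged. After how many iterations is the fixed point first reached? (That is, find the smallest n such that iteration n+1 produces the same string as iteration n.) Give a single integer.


Step 0: CC
Step 1: XAFXAF
Step 2: XAYXXAYX
Step 3: XAEAXXAEAX
Step 4: XAAGAXXAAGAX
Step 5: XAAXAAXXAAXAAX
Step 6: XAAXAAXXAAXAAX  (unchanged — fixed point at step 5)

Answer: 5


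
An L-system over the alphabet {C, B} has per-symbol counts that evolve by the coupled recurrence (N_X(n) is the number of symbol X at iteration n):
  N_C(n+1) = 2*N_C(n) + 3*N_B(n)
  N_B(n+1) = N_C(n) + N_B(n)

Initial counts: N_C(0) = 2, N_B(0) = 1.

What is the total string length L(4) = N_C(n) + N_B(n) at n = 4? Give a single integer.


Answer: 360

Derivation:
Step 0: N_C=2, N_B=1, L=3
Step 1: N_C=7, N_B=3, L=10
Step 2: N_C=23, N_B=10, L=33
Step 3: N_C=76, N_B=33, L=109
Step 4: N_C=251, N_B=109, L=360


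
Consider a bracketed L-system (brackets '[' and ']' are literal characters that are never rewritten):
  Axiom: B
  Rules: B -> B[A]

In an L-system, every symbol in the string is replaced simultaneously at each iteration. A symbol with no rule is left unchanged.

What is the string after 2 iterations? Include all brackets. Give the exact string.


Step 0: B
Step 1: B[A]
Step 2: B[A][A]

Answer: B[A][A]


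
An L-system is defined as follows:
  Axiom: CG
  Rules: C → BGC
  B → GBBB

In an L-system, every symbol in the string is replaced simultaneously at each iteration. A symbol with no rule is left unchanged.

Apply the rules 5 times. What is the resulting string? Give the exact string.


Answer: GGGGBBBGBBBGBBBGGBBBGBBBGBBBGGBBBGBBBGBBBGGGBBBGBBBGBBBGGBBBGBBBGBBBGGBBBGBBBGBBBGGGBBBGBBBGBBBGGBBBGBBBGBBBGGBBBGBBBGBBBGGGGBBBGBBBGBBBGGBBBGBBBGBBBGGBBBGBBBGBBBGGGBBBGBBBGBBBGGBBBGBGCG

Derivation:
Step 0: CG
Step 1: BGCG
Step 2: GBBBGBGCG
Step 3: GGBBBGBBBGBBBGGBBBGBGCG
Step 4: GGGBBBGBBBGBBBGGBBBGBBBGBBBGGBBBGBBBGBBBGGGBBBGBBBGBBBGGBBBGBGCG
Step 5: GGGGBBBGBBBGBBBGGBBBGBBBGBBBGGBBBGBBBGBBBGGGBBBGBBBGBBBGGBBBGBBBGBBBGGBBBGBBBGBBBGGGBBBGBBBGBBBGGBBBGBBBGBBBGGBBBGBBBGBBBGGGGBBBGBBBGBBBGGBBBGBBBGBBBGGBBBGBBBGBBBGGGBBBGBBBGBBBGGBBBGBGCG


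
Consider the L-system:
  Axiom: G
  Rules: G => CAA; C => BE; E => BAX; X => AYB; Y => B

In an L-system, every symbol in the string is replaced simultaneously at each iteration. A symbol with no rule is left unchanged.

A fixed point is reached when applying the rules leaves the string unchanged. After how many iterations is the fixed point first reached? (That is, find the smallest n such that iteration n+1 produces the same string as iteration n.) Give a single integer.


Step 0: G
Step 1: CAA
Step 2: BEAA
Step 3: BBAXAA
Step 4: BBAAYBAA
Step 5: BBAABBAA
Step 6: BBAABBAA  (unchanged — fixed point at step 5)

Answer: 5


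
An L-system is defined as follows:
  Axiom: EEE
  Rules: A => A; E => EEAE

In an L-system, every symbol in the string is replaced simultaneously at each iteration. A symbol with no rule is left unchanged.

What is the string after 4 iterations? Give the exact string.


Answer: EEAEEEAEAEEAEEEAEEEAEAEEAEAEEAEEEAEAEEAEEEAEEEAEAEEAEEEAEEEAEAEEAEAEEAEEEAEAEEAEAEEAEEEAEAEEAEEEAEEEAEAEEAEAEEAEEEAEAEEAEEEAEEEAEAEEAEEEAEEEAEAEEAEAEEAEEEAEAEEAEEEAEEEAEAEEAEEEAEEEAEAEEAEAEEAEEEAEAEEAEAEEAEEEAEAEEAEEEAEEEAEAEEAEAEEAEEEAEAEEAEEEAEEEAEAEEAEEEAEEEAEAEEAEAEEAEEEAEAEEAEEEAEEEAEAEEAEEEAEEEAEAEEAEAEEAEEEAEAEEAEAEEAEEEAEAEEAEEEAEEEAEAEEAEAEEAEEEAEAEEAE

Derivation:
Step 0: EEE
Step 1: EEAEEEAEEEAE
Step 2: EEAEEEAEAEEAEEEAEEEAEAEEAEEEAEEEAEAEEAE
Step 3: EEAEEEAEAEEAEEEAEEEAEAEEAEAEEAEEEAEAEEAEEEAEEEAEAEEAEEEAEEEAEAEEAEAEEAEEEAEAEEAEEEAEEEAEAEEAEEEAEEEAEAEEAEAEEAEEEAEAEEAE
Step 4: EEAEEEAEAEEAEEEAEEEAEAEEAEAEEAEEEAEAEEAEEEAEEEAEAEEAEEEAEEEAEAEEAEAEEAEEEAEAEEAEAEEAEEEAEAEEAEEEAEEEAEAEEAEAEEAEEEAEAEEAEEEAEEEAEAEEAEEEAEEEAEAEEAEAEEAEEEAEAEEAEEEAEEEAEAEEAEEEAEEEAEAEEAEAEEAEEEAEAEEAEAEEAEEEAEAEEAEEEAEEEAEAEEAEAEEAEEEAEAEEAEEEAEEEAEAEEAEEEAEEEAEAEEAEAEEAEEEAEAEEAEEEAEEEAEAEEAEEEAEEEAEAEEAEAEEAEEEAEAEEAEAEEAEEEAEAEEAEEEAEEEAEAEEAEAEEAEEEAEAEEAE


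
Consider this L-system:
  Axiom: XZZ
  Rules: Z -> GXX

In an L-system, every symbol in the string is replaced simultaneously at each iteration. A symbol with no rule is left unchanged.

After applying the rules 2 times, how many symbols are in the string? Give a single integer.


Step 0: length = 3
Step 1: length = 7
Step 2: length = 7

Answer: 7


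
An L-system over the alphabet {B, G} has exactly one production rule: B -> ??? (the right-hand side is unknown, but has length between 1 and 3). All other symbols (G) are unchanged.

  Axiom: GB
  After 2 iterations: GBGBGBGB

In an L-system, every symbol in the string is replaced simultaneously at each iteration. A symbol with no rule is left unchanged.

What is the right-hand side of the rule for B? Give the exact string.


Answer: BGB

Derivation:
Trying B -> BGB:
  Step 0: GB
  Step 1: GBGB
  Step 2: GBGBGBGB
Matches the given result.


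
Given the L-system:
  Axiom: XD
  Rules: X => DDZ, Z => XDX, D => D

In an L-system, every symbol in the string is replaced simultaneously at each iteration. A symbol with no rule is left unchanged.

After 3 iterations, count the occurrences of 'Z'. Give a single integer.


Step 0: XD  (0 'Z')
Step 1: DDZD  (1 'Z')
Step 2: DDXDXD  (0 'Z')
Step 3: DDDDZDDDZD  (2 'Z')

Answer: 2


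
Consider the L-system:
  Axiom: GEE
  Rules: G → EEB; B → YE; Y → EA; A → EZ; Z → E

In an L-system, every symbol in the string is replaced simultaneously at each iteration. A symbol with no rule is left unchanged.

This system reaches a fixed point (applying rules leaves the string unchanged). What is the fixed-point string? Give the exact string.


Answer: EEEEEEEE

Derivation:
Step 0: GEE
Step 1: EEBEE
Step 2: EEYEEE
Step 3: EEEAEEE
Step 4: EEEEZEEE
Step 5: EEEEEEEE
Step 6: EEEEEEEE  (unchanged — fixed point at step 5)


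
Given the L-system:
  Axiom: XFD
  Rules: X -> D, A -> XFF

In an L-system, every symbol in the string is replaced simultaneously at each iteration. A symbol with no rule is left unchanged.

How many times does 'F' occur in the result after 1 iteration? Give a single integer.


Answer: 1

Derivation:
Step 0: XFD  (1 'F')
Step 1: DFD  (1 'F')


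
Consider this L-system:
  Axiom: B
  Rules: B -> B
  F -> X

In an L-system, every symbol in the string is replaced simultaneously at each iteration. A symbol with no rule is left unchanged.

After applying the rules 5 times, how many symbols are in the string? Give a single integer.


Step 0: length = 1
Step 1: length = 1
Step 2: length = 1
Step 3: length = 1
Step 4: length = 1
Step 5: length = 1

Answer: 1


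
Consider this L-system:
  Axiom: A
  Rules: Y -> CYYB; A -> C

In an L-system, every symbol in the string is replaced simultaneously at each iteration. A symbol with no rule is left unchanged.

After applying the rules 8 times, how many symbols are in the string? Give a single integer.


Step 0: length = 1
Step 1: length = 1
Step 2: length = 1
Step 3: length = 1
Step 4: length = 1
Step 5: length = 1
Step 6: length = 1
Step 7: length = 1
Step 8: length = 1

Answer: 1


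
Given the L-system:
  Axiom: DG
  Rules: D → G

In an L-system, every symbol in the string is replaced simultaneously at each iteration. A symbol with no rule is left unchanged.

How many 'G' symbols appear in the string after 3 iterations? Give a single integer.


Step 0: DG  (1 'G')
Step 1: GG  (2 'G')
Step 2: GG  (2 'G')
Step 3: GG  (2 'G')

Answer: 2


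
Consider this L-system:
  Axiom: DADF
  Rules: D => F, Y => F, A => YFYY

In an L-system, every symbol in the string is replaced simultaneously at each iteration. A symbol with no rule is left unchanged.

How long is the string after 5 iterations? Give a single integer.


Answer: 7

Derivation:
Step 0: length = 4
Step 1: length = 7
Step 2: length = 7
Step 3: length = 7
Step 4: length = 7
Step 5: length = 7


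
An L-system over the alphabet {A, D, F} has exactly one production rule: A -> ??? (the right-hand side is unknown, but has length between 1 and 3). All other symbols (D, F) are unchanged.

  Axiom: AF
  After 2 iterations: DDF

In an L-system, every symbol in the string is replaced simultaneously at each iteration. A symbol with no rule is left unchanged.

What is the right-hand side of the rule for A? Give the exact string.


Trying A -> DD:
  Step 0: AF
  Step 1: DDF
  Step 2: DDF
Matches the given result.

Answer: DD


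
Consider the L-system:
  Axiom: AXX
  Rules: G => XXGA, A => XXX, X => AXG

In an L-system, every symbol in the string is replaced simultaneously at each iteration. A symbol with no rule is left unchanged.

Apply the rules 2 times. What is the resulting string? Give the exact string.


Answer: AXGAXGAXGXXXAXGXXGAXXXAXGXXGA

Derivation:
Step 0: AXX
Step 1: XXXAXGAXG
Step 2: AXGAXGAXGXXXAXGXXGAXXXAXGXXGA


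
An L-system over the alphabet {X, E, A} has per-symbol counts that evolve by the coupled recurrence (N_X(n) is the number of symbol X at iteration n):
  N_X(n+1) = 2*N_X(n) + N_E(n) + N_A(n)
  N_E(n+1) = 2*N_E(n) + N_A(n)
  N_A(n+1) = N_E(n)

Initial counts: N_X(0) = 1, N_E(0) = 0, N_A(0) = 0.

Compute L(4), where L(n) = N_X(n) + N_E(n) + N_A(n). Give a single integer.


Step 0: N_X=1, N_E=0, N_A=0, L=1
Step 1: N_X=2, N_E=0, N_A=0, L=2
Step 2: N_X=4, N_E=0, N_A=0, L=4
Step 3: N_X=8, N_E=0, N_A=0, L=8
Step 4: N_X=16, N_E=0, N_A=0, L=16

Answer: 16


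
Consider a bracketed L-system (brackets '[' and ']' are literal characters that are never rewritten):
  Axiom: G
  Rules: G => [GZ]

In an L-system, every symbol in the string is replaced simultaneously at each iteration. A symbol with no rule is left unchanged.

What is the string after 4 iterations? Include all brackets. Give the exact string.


Answer: [[[[GZ]Z]Z]Z]

Derivation:
Step 0: G
Step 1: [GZ]
Step 2: [[GZ]Z]
Step 3: [[[GZ]Z]Z]
Step 4: [[[[GZ]Z]Z]Z]


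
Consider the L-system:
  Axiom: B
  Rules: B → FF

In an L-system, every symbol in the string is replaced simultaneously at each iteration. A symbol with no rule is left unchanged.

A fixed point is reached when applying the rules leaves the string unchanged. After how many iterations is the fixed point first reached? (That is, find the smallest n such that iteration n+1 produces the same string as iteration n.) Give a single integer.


Answer: 1

Derivation:
Step 0: B
Step 1: FF
Step 2: FF  (unchanged — fixed point at step 1)


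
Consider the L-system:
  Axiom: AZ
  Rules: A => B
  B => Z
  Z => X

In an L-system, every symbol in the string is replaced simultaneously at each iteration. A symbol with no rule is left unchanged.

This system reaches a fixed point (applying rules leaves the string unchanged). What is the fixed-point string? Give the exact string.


Step 0: AZ
Step 1: BX
Step 2: ZX
Step 3: XX
Step 4: XX  (unchanged — fixed point at step 3)

Answer: XX


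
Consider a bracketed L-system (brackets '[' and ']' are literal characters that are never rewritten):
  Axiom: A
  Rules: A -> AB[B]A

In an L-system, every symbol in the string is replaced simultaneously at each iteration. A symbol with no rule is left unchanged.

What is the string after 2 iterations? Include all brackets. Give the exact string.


Step 0: A
Step 1: AB[B]A
Step 2: AB[B]AB[B]AB[B]A

Answer: AB[B]AB[B]AB[B]A


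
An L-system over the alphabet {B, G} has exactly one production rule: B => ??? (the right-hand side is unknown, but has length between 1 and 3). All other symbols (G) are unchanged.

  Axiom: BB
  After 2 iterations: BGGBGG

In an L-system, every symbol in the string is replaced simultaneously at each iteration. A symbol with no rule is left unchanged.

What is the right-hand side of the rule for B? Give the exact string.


Trying B => BG:
  Step 0: BB
  Step 1: BGBG
  Step 2: BGGBGG
Matches the given result.

Answer: BG


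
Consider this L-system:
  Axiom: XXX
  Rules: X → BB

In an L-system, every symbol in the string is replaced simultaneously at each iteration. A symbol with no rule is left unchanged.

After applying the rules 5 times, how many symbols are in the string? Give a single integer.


Step 0: length = 3
Step 1: length = 6
Step 2: length = 6
Step 3: length = 6
Step 4: length = 6
Step 5: length = 6

Answer: 6


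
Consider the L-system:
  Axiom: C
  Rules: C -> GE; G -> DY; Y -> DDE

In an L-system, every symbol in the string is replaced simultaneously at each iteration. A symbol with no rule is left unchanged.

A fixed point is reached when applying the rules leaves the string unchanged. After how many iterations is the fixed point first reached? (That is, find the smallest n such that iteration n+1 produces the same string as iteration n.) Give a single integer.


Step 0: C
Step 1: GE
Step 2: DYE
Step 3: DDDEE
Step 4: DDDEE  (unchanged — fixed point at step 3)

Answer: 3


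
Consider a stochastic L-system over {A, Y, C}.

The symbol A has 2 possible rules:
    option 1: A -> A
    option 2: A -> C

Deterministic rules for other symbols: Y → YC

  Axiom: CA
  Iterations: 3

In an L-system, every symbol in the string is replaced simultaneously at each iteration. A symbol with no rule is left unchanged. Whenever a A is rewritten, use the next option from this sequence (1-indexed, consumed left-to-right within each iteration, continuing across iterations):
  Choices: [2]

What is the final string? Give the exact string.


Answer: CC

Derivation:
Step 0: CA
Step 1: CC  (used choices [2])
Step 2: CC  (used choices [])
Step 3: CC  (used choices [])


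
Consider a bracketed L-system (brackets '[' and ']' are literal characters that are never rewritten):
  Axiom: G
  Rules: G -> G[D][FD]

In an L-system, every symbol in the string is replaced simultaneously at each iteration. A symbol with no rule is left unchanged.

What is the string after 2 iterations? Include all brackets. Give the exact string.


Answer: G[D][FD][D][FD]

Derivation:
Step 0: G
Step 1: G[D][FD]
Step 2: G[D][FD][D][FD]


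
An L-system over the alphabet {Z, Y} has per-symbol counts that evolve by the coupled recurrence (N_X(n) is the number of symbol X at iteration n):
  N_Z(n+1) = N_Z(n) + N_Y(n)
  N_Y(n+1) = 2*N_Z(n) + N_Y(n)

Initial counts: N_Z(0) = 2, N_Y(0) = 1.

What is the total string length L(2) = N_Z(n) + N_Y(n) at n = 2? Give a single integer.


Answer: 19

Derivation:
Step 0: N_Z=2, N_Y=1, L=3
Step 1: N_Z=3, N_Y=5, L=8
Step 2: N_Z=8, N_Y=11, L=19


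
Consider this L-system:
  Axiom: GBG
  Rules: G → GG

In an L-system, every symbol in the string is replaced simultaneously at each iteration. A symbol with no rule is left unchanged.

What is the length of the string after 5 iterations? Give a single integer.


Step 0: length = 3
Step 1: length = 5
Step 2: length = 9
Step 3: length = 17
Step 4: length = 33
Step 5: length = 65

Answer: 65


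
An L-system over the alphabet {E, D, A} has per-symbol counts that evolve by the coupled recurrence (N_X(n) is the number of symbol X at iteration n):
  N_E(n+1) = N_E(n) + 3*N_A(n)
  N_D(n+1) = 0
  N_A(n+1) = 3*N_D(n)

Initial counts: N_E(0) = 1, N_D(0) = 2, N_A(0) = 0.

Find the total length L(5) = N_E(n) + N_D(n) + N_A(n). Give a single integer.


Step 0: N_E=1, N_D=2, N_A=0, L=3
Step 1: N_E=1, N_D=0, N_A=6, L=7
Step 2: N_E=19, N_D=0, N_A=0, L=19
Step 3: N_E=19, N_D=0, N_A=0, L=19
Step 4: N_E=19, N_D=0, N_A=0, L=19
Step 5: N_E=19, N_D=0, N_A=0, L=19

Answer: 19


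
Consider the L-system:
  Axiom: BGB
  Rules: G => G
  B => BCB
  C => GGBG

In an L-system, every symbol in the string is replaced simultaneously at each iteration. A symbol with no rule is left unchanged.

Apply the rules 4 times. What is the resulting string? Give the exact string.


Step 0: BGB
Step 1: BCBGBCB
Step 2: BCBGGBGBCBGBCBGGBGBCB
Step 3: BCBGGBGBCBGGBCBGBCBGGBGBCBGBCBGGBGBCBGGBCBGBCBGGBGBCB
Step 4: BCBGGBGBCBGGBCBGBCBGGBGBCBGGBCBGGBGBCBGBCBGGBGBCBGGBCBGBCBGGBGBCBGBCBGGBGBCBGGBCBGBCBGGBGBCBGGBCBGGBGBCBGBCBGGBGBCBGGBCBGBCBGGBGBCB

Answer: BCBGGBGBCBGGBCBGBCBGGBGBCBGGBCBGGBGBCBGBCBGGBGBCBGGBCBGBCBGGBGBCBGBCBGGBGBCBGGBCBGBCBGGBGBCBGGBCBGGBGBCBGBCBGGBGBCBGGBCBGBCBGGBGBCB


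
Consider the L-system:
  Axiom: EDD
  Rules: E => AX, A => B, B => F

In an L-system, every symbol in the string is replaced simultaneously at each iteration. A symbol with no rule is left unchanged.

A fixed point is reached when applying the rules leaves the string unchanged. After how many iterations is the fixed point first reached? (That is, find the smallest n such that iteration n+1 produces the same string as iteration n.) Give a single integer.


Step 0: EDD
Step 1: AXDD
Step 2: BXDD
Step 3: FXDD
Step 4: FXDD  (unchanged — fixed point at step 3)

Answer: 3


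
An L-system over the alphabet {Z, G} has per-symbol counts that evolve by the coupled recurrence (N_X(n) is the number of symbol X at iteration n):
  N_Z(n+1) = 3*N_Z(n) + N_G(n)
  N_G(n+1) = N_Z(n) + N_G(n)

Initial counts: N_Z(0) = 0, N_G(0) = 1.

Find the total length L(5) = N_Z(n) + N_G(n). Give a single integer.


Step 0: N_Z=0, N_G=1, L=1
Step 1: N_Z=1, N_G=1, L=2
Step 2: N_Z=4, N_G=2, L=6
Step 3: N_Z=14, N_G=6, L=20
Step 4: N_Z=48, N_G=20, L=68
Step 5: N_Z=164, N_G=68, L=232

Answer: 232


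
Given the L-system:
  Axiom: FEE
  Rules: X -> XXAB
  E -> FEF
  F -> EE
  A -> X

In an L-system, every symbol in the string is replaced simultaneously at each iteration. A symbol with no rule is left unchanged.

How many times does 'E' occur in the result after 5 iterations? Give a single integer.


Step 0: FEE  (2 'E')
Step 1: EEFEFFEF  (4 'E')
Step 2: FEFFEFEEFEFEEEEFEFEE  (12 'E')
Step 3: EEFEFEEEEFEFEEFEFFEFEEFEFEEFEFFEFFEFFEFEEFEFEEFEFFEF  (28 'E')
Step 4: FEFFEFEEFEFEEFEFFEFFEFFEFEEFEFEEFEFFEFEEFEFEEEEFEFEEFEFFEFEEFEFEEFEFFEFEEFEFEEEEFEFEEEEFEFEEEEFEFEEFEFFEFEEFEFEEFEFFEFEEFEFEEEEFEFEE  (76 'E')
Step 5: EEFEFEEEEFEFEEFEFFEFEEFEFEEFEFFEFEEFEFEEEEFEFEEEEFEFEEEEFEFEEFEFFEFEEFEFEEFEFFEFEEFEFEEEEFEFEEFEFFEFEEFEFEEFEFFEFFEFFEFEEFEFEEFEFFEFEEFEFEEEEFEFEEFEFFEFEEFEFEEFEFFEFEEFEFEEEEFEFEEFEFFEFEEFEFEEFEFFEFFEFFEFEEFEFEEFEFFEFFEFFEFEEFEFEEFEFFEFFEFFEFEEFEFEEFEFFEFEEFEFEEEEFEFEEFEFFEFEEFEFEEFEFFEFEEFEFEEEEFEFEEFEFFEFEEFEFEEFEFFEFFEFFEFEEFEFEEFEFFEF  (188 'E')

Answer: 188


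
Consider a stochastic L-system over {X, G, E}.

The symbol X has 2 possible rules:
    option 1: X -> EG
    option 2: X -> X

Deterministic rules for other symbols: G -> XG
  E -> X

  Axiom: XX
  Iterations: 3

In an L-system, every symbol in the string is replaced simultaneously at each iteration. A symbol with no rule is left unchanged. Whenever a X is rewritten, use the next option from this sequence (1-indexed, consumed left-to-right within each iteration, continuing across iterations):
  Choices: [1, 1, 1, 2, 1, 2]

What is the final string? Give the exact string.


Step 0: XX
Step 1: EGEG  (used choices [1, 1])
Step 2: XXGXXG  (used choices [])
Step 3: EGXXGEGXXG  (used choices [1, 2, 1, 2])

Answer: EGXXGEGXXG


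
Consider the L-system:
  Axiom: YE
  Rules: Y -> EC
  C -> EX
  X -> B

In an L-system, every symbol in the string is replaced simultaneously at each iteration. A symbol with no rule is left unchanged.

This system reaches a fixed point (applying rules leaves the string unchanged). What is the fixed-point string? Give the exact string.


Answer: EEBE

Derivation:
Step 0: YE
Step 1: ECE
Step 2: EEXE
Step 3: EEBE
Step 4: EEBE  (unchanged — fixed point at step 3)


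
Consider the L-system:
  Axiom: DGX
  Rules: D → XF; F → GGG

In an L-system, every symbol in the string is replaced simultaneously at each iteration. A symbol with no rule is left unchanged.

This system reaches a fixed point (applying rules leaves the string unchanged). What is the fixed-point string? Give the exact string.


Answer: XGGGGX

Derivation:
Step 0: DGX
Step 1: XFGX
Step 2: XGGGGX
Step 3: XGGGGX  (unchanged — fixed point at step 2)


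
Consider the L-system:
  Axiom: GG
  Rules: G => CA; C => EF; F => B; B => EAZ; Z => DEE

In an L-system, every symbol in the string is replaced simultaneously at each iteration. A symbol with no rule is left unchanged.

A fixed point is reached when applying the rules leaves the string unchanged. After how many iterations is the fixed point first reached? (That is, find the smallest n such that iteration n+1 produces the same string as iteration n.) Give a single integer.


Answer: 5

Derivation:
Step 0: GG
Step 1: CACA
Step 2: EFAEFA
Step 3: EBAEBA
Step 4: EEAZAEEAZA
Step 5: EEADEEAEEADEEA
Step 6: EEADEEAEEADEEA  (unchanged — fixed point at step 5)


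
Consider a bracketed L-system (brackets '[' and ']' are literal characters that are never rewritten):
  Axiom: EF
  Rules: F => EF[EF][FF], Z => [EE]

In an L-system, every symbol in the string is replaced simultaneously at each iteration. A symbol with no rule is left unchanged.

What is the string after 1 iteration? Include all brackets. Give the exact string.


Answer: EEF[EF][FF]

Derivation:
Step 0: EF
Step 1: EEF[EF][FF]


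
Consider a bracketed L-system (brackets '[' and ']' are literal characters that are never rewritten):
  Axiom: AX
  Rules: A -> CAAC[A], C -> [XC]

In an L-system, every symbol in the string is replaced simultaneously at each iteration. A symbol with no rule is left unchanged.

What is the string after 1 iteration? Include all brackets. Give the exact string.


Step 0: AX
Step 1: CAAC[A]X

Answer: CAAC[A]X


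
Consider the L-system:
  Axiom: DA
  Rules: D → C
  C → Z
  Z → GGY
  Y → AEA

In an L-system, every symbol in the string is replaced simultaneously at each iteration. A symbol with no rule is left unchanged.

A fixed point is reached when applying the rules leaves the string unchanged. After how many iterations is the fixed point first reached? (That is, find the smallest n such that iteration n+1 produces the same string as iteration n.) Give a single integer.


Answer: 4

Derivation:
Step 0: DA
Step 1: CA
Step 2: ZA
Step 3: GGYA
Step 4: GGAEAA
Step 5: GGAEAA  (unchanged — fixed point at step 4)


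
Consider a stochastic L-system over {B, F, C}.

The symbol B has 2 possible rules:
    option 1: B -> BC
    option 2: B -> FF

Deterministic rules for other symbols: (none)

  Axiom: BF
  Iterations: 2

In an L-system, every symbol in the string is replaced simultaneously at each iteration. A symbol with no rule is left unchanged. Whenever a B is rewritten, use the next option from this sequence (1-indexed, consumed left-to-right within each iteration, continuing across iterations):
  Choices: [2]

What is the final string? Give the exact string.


Step 0: BF
Step 1: FFF  (used choices [2])
Step 2: FFF  (used choices [])

Answer: FFF


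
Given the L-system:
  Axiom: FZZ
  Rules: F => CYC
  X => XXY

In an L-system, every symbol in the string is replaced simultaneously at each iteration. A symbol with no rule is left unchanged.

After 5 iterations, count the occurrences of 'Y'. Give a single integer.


Step 0: FZZ  (0 'Y')
Step 1: CYCZZ  (1 'Y')
Step 2: CYCZZ  (1 'Y')
Step 3: CYCZZ  (1 'Y')
Step 4: CYCZZ  (1 'Y')
Step 5: CYCZZ  (1 'Y')

Answer: 1


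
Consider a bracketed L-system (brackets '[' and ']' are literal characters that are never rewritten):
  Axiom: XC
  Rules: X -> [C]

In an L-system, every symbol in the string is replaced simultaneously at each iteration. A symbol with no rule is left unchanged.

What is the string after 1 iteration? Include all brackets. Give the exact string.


Step 0: XC
Step 1: [C]C

Answer: [C]C


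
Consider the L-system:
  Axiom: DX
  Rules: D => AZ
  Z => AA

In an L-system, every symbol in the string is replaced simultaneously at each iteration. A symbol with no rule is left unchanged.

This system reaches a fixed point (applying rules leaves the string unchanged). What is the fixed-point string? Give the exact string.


Answer: AAAX

Derivation:
Step 0: DX
Step 1: AZX
Step 2: AAAX
Step 3: AAAX  (unchanged — fixed point at step 2)


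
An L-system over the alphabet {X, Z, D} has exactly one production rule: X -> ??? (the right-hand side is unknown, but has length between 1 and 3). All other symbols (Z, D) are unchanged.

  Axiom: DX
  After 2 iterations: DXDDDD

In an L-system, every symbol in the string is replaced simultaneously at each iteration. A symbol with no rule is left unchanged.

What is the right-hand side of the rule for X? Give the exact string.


Trying X -> XDD:
  Step 0: DX
  Step 1: DXDD
  Step 2: DXDDDD
Matches the given result.

Answer: XDD


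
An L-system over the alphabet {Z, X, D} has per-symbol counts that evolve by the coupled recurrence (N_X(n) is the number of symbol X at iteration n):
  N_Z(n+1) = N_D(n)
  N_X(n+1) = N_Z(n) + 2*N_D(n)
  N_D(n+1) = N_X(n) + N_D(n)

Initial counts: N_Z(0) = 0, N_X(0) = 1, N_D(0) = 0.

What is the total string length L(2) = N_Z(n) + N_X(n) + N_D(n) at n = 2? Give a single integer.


Answer: 4

Derivation:
Step 0: N_Z=0, N_X=1, N_D=0, L=1
Step 1: N_Z=0, N_X=0, N_D=1, L=1
Step 2: N_Z=1, N_X=2, N_D=1, L=4


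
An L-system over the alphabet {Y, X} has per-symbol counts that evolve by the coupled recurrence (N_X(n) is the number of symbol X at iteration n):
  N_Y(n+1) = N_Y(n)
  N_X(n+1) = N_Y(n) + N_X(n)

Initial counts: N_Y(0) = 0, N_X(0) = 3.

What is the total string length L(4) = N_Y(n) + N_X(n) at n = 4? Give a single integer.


Answer: 3

Derivation:
Step 0: N_Y=0, N_X=3, L=3
Step 1: N_Y=0, N_X=3, L=3
Step 2: N_Y=0, N_X=3, L=3
Step 3: N_Y=0, N_X=3, L=3
Step 4: N_Y=0, N_X=3, L=3


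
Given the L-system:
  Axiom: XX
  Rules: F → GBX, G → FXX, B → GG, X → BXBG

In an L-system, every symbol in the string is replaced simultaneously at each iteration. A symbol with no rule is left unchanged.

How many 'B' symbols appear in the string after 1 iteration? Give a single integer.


Answer: 4

Derivation:
Step 0: XX  (0 'B')
Step 1: BXBGBXBG  (4 'B')


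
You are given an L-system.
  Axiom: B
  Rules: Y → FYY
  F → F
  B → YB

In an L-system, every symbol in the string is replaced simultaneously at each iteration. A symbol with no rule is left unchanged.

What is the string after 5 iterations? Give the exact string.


Step 0: B
Step 1: YB
Step 2: FYYYB
Step 3: FFYYFYYFYYYB
Step 4: FFFYYFYYFFYYFYYFFYYFYYFYYYB
Step 5: FFFFYYFYYFFYYFYYFFFYYFYYFFYYFYYFFFYYFYYFFYYFYYFFYYFYYFYYYB

Answer: FFFFYYFYYFFYYFYYFFFYYFYYFFYYFYYFFFYYFYYFFYYFYYFFYYFYYFYYYB


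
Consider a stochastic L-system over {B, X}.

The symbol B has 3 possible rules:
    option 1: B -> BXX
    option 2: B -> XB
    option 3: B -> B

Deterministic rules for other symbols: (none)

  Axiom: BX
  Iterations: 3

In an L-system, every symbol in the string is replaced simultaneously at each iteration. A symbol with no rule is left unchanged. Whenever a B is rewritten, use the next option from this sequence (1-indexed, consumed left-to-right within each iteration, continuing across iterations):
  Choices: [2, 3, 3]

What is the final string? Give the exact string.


Step 0: BX
Step 1: XBX  (used choices [2])
Step 2: XBX  (used choices [3])
Step 3: XBX  (used choices [3])

Answer: XBX


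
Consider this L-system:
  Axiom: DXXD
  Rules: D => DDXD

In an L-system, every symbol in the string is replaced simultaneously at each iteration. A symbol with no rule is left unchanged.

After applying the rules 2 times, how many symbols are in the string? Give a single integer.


Step 0: length = 4
Step 1: length = 10
Step 2: length = 28

Answer: 28


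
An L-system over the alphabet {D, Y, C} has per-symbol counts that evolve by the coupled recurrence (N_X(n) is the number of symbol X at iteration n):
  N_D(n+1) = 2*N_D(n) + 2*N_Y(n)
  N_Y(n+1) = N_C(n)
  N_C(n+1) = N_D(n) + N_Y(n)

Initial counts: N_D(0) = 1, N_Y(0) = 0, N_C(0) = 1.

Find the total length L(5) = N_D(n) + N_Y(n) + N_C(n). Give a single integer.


Step 0: N_D=1, N_Y=0, N_C=1, L=2
Step 1: N_D=2, N_Y=1, N_C=1, L=4
Step 2: N_D=6, N_Y=1, N_C=3, L=10
Step 3: N_D=14, N_Y=3, N_C=7, L=24
Step 4: N_D=34, N_Y=7, N_C=17, L=58
Step 5: N_D=82, N_Y=17, N_C=41, L=140

Answer: 140


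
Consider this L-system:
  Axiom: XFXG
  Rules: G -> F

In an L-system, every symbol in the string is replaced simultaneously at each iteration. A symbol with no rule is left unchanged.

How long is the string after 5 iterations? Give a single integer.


Answer: 4

Derivation:
Step 0: length = 4
Step 1: length = 4
Step 2: length = 4
Step 3: length = 4
Step 4: length = 4
Step 5: length = 4


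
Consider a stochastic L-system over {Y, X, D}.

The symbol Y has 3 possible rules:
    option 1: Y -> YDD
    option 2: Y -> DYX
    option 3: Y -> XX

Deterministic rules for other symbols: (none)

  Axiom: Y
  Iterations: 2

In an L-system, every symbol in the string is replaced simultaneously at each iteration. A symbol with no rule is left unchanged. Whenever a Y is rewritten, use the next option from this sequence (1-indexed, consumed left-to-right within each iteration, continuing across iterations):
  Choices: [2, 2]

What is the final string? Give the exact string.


Answer: DDYXX

Derivation:
Step 0: Y
Step 1: DYX  (used choices [2])
Step 2: DDYXX  (used choices [2])


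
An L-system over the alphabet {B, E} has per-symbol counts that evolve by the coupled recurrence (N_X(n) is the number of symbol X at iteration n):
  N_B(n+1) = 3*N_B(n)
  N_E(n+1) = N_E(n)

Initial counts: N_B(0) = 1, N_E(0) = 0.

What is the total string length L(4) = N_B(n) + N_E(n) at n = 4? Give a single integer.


Step 0: N_B=1, N_E=0, L=1
Step 1: N_B=3, N_E=0, L=3
Step 2: N_B=9, N_E=0, L=9
Step 3: N_B=27, N_E=0, L=27
Step 4: N_B=81, N_E=0, L=81

Answer: 81


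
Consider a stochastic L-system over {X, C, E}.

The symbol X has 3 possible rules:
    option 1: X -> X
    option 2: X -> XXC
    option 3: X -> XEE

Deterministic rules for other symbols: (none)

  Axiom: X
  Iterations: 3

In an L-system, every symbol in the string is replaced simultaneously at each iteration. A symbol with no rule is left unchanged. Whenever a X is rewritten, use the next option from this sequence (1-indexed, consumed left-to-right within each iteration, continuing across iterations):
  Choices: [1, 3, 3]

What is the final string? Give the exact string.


Step 0: X
Step 1: X  (used choices [1])
Step 2: XEE  (used choices [3])
Step 3: XEEEE  (used choices [3])

Answer: XEEEE


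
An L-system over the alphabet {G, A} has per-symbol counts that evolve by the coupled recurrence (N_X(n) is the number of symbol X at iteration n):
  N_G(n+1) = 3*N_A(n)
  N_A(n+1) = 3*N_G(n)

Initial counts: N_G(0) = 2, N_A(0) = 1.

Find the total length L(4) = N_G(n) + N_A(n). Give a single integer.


Answer: 243

Derivation:
Step 0: N_G=2, N_A=1, L=3
Step 1: N_G=3, N_A=6, L=9
Step 2: N_G=18, N_A=9, L=27
Step 3: N_G=27, N_A=54, L=81
Step 4: N_G=162, N_A=81, L=243
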